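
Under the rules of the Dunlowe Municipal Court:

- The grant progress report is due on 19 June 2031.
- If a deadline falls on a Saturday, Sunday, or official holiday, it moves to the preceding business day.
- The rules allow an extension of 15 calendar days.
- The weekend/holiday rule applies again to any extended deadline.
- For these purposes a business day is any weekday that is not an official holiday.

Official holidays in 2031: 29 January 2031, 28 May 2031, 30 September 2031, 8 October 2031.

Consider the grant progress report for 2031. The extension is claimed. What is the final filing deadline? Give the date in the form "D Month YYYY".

4 July 2031

The stated deadline is 19 June 2031.
Since 19 June 2031 is a Thursday and not a holiday, the date is unchanged.
With the 15-day extension, 19 June 2031 becomes 4 July 2031.
Since 4 July 2031 is a Friday and not a holiday, the date is unchanged.
Deadline: 4 July 2031.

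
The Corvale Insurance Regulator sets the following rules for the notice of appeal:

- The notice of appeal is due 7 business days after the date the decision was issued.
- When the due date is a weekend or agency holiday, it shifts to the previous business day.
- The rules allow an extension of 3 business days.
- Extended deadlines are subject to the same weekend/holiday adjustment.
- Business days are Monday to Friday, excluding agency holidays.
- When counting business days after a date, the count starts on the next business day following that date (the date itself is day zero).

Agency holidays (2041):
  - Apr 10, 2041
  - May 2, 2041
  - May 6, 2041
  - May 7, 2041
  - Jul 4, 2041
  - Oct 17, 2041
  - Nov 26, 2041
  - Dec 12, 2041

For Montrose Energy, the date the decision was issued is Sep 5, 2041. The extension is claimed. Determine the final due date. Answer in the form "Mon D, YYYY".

Sep 19, 2041

Starting the day after Sep 5, 2041 and counting 7 business days lands on Sep 16, 2041.
Sep 16, 2041 (Monday) is already a business day.
Counting 3 further business days from Sep 16, 2041 reaches Sep 19, 2041.
Sep 19, 2041 is a Thursday and not a listed holiday, so it stands.
The final due date is Sep 19, 2041.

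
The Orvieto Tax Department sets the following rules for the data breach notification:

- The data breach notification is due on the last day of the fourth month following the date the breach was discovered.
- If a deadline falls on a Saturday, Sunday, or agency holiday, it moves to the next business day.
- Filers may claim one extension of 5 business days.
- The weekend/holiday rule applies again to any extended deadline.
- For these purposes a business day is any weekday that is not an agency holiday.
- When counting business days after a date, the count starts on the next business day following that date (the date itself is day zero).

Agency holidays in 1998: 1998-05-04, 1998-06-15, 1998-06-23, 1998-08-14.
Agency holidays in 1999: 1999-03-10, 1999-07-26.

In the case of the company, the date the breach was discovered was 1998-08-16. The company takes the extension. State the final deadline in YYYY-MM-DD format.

The fourth month after 1998-08-16 is December 1998, whose last day is 1998-12-31.
1998-12-31 falls on a Thursday, which is a business day, so no adjustment is needed.
Applying the 5-business-day extension: 5 business days after 1998-12-31 is 1999-01-07.
1999-01-07 is a Thursday and not a listed holiday, so it stands.
Final deadline: 1999-01-07.

1999-01-07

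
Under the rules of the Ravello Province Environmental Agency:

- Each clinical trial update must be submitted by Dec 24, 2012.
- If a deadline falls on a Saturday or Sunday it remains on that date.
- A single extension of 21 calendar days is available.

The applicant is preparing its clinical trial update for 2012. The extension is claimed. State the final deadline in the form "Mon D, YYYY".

The statutory due date is Dec 24, 2012.
No adjustment is made for weekends or holidays, so Dec 24, 2012 stands.
Add the 21 calendar-day extension to Dec 24, 2012: Jan 14, 2013.
No adjustment is made for weekends or holidays, so Jan 14, 2013 stands.
Final deadline: Jan 14, 2013.

Jan 14, 2013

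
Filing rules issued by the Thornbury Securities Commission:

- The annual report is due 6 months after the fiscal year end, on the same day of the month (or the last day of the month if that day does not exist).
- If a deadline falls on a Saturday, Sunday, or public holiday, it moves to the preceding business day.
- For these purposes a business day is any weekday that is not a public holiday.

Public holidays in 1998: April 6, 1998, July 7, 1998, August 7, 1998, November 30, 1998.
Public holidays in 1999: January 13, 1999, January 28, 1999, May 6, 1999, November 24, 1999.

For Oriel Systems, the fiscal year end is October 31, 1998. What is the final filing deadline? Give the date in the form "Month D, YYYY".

Moving 6 months forward from October 31, 1998 on the corresponding day gives April 30, 1999 (day 31 does not exist in April, so the month's last day is used).
April 30, 1999 (Friday) is already a business day.
The final due date is April 30, 1999.

April 30, 1999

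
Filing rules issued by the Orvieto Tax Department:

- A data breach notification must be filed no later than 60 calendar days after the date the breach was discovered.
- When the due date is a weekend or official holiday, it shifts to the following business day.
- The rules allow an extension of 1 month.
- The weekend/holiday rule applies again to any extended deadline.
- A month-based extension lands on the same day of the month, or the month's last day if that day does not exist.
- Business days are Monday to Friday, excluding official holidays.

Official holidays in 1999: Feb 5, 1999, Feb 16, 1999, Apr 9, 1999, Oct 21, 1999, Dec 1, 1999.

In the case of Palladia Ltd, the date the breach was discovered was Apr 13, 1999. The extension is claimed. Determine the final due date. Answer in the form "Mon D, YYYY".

Jul 14, 1999

Trigger date Apr 13, 1999 + 60 calendar days = Jun 12, 1999.
Jun 12, 1999 is a Saturday, so it moves to the next business day, Jun 14, 1999 (Monday).
Applying the 1 month extension: 1 month after Jun 14, 1999 is Jul 14, 1999.
Since Jul 14, 1999 is a Wednesday and not a holiday, the date is unchanged.
So the filing is due Jul 14, 1999.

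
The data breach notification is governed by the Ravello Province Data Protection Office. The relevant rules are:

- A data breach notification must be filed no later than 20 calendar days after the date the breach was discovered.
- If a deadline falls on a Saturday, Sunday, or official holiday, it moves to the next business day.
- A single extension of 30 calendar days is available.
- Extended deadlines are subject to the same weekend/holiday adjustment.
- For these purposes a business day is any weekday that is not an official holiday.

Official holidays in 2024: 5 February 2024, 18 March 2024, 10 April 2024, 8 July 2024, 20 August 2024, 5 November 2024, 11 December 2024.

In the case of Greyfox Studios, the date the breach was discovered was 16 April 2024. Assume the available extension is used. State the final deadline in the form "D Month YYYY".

5 June 2024

20 calendar days after 16 April 2024 is 6 May 2024.
6 May 2024 is a Monday and not a listed holiday, so it stands.
Applying the 30-calendar-day extension: 6 May 2024 + 30 days = 5 June 2024.
5 June 2024 falls on a Wednesday, which is a business day, so no adjustment is needed.
Deadline: 5 June 2024.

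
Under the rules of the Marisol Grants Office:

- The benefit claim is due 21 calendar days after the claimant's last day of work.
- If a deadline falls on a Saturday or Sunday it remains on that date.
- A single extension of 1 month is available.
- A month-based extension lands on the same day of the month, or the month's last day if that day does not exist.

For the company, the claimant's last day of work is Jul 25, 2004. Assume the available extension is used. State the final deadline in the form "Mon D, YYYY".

Sep 15, 2004

Trigger date Jul 25, 2004 + 21 calendar days = Aug 15, 2004.
No adjustment is made for weekends or holidays, so Aug 15, 2004 stands.
The 1 month extension carries Aug 15, 2004 to Sep 15, 2004.
Sep 15, 2004 is a Wednesday; no weekend or holiday adjustment applies.
Final deadline: Sep 15, 2004.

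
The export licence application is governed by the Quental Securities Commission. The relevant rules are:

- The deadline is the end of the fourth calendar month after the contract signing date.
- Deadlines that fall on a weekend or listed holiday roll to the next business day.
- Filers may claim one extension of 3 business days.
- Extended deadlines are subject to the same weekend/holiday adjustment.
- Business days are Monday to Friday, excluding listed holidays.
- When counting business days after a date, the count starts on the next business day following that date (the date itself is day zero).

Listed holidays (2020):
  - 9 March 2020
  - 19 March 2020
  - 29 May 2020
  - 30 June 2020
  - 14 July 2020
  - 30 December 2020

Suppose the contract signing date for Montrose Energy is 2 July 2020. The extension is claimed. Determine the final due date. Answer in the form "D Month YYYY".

4 months after 2 July 2020 is November 2020; that month ends on 30 November 2020.
30 November 2020 is a Monday and not a listed holiday, so it stands.
The 3-business-day extension runs from 30 November 2020 to 3 December 2020.
3 December 2020 (Thursday) is already a business day.
Deadline: 3 December 2020.

3 December 2020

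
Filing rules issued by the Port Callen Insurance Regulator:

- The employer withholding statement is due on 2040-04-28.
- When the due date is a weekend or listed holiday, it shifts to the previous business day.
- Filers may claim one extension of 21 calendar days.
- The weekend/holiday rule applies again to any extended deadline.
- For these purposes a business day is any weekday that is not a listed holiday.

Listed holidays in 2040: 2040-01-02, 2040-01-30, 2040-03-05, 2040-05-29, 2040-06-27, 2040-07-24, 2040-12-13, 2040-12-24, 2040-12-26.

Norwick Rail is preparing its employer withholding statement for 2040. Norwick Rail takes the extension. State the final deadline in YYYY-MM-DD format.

2040-05-18

The statutory due date is 2040-04-28.
2040-04-28 is a Saturday, so it moves to the preceding business day, 2040-04-27 (Friday).
Applying the 21-calendar-day extension: 2040-04-27 + 21 days = 2040-05-18.
2040-05-18 falls on a Friday, which is a business day, so no adjustment is needed.
So the filing is due 2040-05-18.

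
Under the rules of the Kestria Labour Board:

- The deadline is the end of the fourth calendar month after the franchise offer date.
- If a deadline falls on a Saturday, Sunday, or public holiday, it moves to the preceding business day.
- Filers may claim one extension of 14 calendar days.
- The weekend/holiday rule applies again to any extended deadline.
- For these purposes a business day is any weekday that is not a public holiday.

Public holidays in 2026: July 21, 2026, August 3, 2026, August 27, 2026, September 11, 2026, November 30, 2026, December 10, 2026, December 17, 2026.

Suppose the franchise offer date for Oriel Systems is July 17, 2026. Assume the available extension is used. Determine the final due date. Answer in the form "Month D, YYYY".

4 months after July 17, 2026 falls in November 2026; the last day of that month is November 30, 2026.
November 30, 2026 is a listed holiday, so it moves to the preceding business day, November 27, 2026 (Friday).
The 14-calendar-day extension moves the deadline from November 27, 2026 to December 11, 2026.
December 11, 2026 falls on a Friday, which is a business day, so no adjustment is needed.
Deadline: December 11, 2026.

December 11, 2026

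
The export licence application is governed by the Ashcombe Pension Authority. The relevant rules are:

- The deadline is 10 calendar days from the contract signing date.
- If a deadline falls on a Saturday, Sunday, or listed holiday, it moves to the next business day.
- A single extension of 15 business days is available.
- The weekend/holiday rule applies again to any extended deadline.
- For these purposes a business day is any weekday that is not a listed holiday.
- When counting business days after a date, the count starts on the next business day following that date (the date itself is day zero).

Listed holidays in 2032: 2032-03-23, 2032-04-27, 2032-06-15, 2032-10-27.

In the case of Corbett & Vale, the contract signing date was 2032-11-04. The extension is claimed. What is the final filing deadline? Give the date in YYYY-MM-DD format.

2032-12-06

Trigger date 2032-11-04 + 10 calendar days = 2032-11-14.
2032-11-14 falls on a Sunday. Rolling to the next business day gives 2032-11-15, a Monday.
Counting 15 further business days from 2032-11-15 reaches 2032-12-06.
2032-12-06 (Monday) is already a business day.
So the filing is due 2032-12-06.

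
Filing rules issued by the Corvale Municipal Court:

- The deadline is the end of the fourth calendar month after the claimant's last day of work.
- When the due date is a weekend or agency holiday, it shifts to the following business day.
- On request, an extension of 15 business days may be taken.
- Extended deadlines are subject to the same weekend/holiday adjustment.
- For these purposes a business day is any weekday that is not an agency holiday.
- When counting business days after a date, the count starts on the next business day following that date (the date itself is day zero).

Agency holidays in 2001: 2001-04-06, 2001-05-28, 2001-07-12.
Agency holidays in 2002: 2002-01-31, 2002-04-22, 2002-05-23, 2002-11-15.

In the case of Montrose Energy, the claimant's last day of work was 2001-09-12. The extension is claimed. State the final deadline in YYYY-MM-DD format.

4 months after 2001-09-12 falls in January 2002; the last day of that month is 2002-01-31.
2002-01-31 falls on a listed holiday. Rolling to the next business day gives 2002-02-01, a Friday.
The 15-business-day extension runs from 2002-02-01 to 2002-02-22.
2002-02-22 is a Friday and not a listed holiday, so it stands.
Final deadline: 2002-02-22.

2002-02-22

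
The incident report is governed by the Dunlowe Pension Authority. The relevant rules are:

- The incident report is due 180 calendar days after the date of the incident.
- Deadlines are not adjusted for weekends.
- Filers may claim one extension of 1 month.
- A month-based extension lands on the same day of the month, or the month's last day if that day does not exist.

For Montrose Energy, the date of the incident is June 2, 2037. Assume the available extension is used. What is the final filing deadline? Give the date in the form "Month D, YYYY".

December 29, 2037

Trigger date June 2, 2037 + 180 calendar days = November 29, 2037.
November 29, 2037 is a Sunday; no weekend or holiday adjustment applies.
Applying the 1 month extension: 1 month after November 29, 2037 is December 29, 2037.
No adjustment is made for weekends or holidays, so December 29, 2037 stands.
So the filing is due December 29, 2037.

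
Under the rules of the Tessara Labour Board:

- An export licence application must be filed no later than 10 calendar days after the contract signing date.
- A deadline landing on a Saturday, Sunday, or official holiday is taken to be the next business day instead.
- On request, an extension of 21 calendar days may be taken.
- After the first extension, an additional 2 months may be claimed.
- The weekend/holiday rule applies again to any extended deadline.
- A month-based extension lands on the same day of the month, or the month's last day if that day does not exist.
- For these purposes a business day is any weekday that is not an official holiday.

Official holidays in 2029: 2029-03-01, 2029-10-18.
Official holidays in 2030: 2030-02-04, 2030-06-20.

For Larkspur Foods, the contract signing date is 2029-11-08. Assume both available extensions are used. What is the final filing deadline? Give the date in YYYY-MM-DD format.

Adding 10 calendar days to 2029-11-08 gives 2029-11-18.
2029-11-18 falls on a Sunday. Rolling to the next business day gives 2029-11-19, a Monday.
Applying the 21-calendar-day extension: 2029-11-19 + 21 days = 2029-12-10.
2029-12-10 is a Monday and not a listed holiday, so it stands.
Applying the 2 months extension: 2 months after 2029-12-10 is 2030-02-10.
2030-02-10 falls on a Sunday. Rolling to the next business day gives 2030-02-11, a Monday.
The final due date is 2030-02-11.

2030-02-11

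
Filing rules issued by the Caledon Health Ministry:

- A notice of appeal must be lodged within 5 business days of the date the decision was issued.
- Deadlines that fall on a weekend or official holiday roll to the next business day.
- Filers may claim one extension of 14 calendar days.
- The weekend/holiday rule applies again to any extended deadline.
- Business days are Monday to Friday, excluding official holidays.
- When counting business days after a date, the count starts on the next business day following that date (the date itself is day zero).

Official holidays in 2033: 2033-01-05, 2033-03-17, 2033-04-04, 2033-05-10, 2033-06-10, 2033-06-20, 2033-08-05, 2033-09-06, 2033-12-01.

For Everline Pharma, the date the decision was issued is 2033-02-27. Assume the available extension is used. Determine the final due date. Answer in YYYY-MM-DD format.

Starting the day after 2033-02-27 and counting 5 business days lands on 2033-03-04.
Since 2033-03-04 is a Friday and not a holiday, the date is unchanged.
Add the 14 calendar-day extension to 2033-03-04: 2033-03-18.
Since 2033-03-18 is a Friday and not a holiday, the date is unchanged.
So the filing is due 2033-03-18.

2033-03-18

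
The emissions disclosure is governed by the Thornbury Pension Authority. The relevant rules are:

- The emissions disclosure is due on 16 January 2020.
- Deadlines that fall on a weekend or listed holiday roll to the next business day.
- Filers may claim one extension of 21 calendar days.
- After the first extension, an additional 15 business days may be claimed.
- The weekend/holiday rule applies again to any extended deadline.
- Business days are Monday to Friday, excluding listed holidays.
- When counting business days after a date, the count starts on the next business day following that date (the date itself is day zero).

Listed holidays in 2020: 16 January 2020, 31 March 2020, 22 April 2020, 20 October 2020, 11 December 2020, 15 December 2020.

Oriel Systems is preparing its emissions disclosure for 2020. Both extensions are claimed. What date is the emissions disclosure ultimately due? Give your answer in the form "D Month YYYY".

28 February 2020

Start from the fixed due date, 16 January 2020.
16 January 2020 is a listed holiday; the next business day is 17 January 2020 (Friday).
Add the 21 calendar-day extension to 17 January 2020: 7 February 2020.
7 February 2020 is a Friday and not a listed holiday, so it stands.
Applying the 15-business-day extension: 15 business days after 7 February 2020 is 28 February 2020.
28 February 2020 is a Friday and not a listed holiday, so it stands.
Deadline: 28 February 2020.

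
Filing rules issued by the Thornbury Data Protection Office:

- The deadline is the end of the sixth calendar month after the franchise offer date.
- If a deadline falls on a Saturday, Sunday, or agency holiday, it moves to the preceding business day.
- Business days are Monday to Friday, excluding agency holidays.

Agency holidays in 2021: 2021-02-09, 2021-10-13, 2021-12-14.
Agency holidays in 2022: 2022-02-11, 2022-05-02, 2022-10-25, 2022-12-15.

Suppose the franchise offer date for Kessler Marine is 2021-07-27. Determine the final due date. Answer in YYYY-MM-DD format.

2022-01-31

6 months after 2021-07-27 is January 2022; that month ends on 2022-01-31.
2022-01-31 (Monday) is already a business day.
So the filing is due 2022-01-31.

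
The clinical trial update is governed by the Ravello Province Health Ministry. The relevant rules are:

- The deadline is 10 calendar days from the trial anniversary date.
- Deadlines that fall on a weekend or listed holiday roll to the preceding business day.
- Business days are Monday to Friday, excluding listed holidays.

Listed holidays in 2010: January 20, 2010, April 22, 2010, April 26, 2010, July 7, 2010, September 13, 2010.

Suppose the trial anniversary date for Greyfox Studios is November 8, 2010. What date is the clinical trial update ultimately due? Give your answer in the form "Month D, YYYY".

10 calendar days after November 8, 2010 is November 18, 2010.
November 18, 2010 (Thursday) is already a business day.
Deadline: November 18, 2010.

November 18, 2010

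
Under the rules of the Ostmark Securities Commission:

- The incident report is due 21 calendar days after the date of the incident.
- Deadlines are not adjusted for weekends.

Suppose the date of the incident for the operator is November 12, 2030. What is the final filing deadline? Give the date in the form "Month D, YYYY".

From November 12, 2030, 21 calendar days later is December 3, 2030.
No adjustment is made for weekends or holidays, so December 3, 2030 stands.
Final deadline: December 3, 2030.

December 3, 2030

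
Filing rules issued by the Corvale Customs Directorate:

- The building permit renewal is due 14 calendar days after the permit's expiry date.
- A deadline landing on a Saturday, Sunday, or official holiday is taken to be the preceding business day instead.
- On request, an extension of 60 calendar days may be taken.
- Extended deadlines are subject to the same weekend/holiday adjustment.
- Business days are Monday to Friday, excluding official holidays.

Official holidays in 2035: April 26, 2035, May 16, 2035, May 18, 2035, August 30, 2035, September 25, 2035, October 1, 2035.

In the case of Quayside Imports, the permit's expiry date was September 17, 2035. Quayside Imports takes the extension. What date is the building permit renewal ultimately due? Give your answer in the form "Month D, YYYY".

November 27, 2035

Trigger date September 17, 2035 + 14 calendar days = October 1, 2035.
October 1, 2035 is a listed holiday, so it moves to the preceding business day, September 28, 2035 (Friday).
The 60-calendar-day extension moves the deadline from September 28, 2035 to November 27, 2035.
November 27, 2035 (Tuesday) is already a business day.
Final deadline: November 27, 2035.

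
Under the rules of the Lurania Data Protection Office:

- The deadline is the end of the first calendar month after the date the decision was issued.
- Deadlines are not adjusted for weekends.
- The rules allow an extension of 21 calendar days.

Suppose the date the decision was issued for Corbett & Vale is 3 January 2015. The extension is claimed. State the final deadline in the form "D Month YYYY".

1 month after 3 January 2015 is February 2015; that month ends on 28 February 2015.
28 February 2015 falls on a Saturday. The rules make no weekend/holiday allowance, so it remains 28 February 2015.
Applying the 21-calendar-day extension: 28 February 2015 + 21 days = 21 March 2015.
21 March 2015 is a Saturday; no weekend or holiday adjustment applies.
Deadline: 21 March 2015.

21 March 2015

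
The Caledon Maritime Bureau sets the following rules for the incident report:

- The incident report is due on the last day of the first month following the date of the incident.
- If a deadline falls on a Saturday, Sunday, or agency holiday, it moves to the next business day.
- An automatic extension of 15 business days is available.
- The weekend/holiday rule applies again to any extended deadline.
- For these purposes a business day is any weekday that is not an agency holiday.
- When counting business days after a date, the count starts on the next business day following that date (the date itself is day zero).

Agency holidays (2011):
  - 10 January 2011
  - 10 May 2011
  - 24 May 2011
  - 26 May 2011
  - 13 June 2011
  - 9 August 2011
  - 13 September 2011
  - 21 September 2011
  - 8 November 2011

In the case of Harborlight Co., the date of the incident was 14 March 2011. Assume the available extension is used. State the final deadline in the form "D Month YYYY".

25 May 2011

The first month after 14 March 2011 is April 2011, whose last day is 30 April 2011.
30 April 2011 is a Saturday; the next business day is 2 May 2011 (Monday).
The 15-business-day extension runs from 2 May 2011 to 25 May 2011.
25 May 2011 falls on a Wednesday, which is a business day, so no adjustment is needed.
Final deadline: 25 May 2011.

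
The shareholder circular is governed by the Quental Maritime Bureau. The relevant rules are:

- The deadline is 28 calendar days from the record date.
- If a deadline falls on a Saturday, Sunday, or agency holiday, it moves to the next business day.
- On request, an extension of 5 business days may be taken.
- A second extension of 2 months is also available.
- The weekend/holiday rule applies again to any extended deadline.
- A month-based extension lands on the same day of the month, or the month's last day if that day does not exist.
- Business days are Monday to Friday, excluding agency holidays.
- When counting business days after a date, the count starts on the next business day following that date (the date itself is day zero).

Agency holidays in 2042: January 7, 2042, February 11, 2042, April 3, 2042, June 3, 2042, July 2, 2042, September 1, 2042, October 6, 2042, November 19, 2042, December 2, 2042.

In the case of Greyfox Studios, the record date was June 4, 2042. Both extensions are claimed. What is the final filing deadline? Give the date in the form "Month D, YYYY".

September 10, 2042

28 calendar days after June 4, 2042 is July 2, 2042.
July 2, 2042 is a listed holiday, so it moves to the next business day, July 3, 2042 (Thursday).
Applying the 5-business-day extension: 5 business days after July 3, 2042 is July 10, 2042.
July 10, 2042 is a Thursday and not a listed holiday, so it stands.
The 2 months extension carries July 10, 2042 to September 10, 2042.
September 10, 2042 (Wednesday) is already a business day.
So the filing is due September 10, 2042.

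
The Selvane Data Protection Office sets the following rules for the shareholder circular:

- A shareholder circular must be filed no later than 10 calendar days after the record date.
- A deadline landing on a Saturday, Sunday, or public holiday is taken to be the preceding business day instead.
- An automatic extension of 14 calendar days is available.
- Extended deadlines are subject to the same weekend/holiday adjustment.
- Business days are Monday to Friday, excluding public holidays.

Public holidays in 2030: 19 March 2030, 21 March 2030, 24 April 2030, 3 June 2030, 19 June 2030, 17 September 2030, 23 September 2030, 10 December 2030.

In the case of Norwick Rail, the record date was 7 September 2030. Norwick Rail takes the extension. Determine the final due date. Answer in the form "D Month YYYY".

30 September 2030

Adding 10 calendar days to 7 September 2030 gives 17 September 2030.
Because 17 September 2030 is a listed holiday, the deadline becomes 16 September 2030 (Monday).
Add the 14 calendar-day extension to 16 September 2030: 30 September 2030.
30 September 2030 falls on a Monday, which is a business day, so no adjustment is needed.
Final deadline: 30 September 2030.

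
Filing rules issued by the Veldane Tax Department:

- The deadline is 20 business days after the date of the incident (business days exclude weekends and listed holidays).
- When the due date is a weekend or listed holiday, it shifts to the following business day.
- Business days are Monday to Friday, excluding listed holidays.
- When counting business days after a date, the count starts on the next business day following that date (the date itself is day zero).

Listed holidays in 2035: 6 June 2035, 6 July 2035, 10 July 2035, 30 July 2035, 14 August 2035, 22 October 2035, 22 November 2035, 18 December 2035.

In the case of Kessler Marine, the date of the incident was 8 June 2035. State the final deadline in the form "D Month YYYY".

9 July 2035

Starting the day after 8 June 2035 and counting 20 business days lands on 9 July 2035.
9 July 2035 falls on a Monday, which is a business day, so no adjustment is needed.
The final due date is 9 July 2035.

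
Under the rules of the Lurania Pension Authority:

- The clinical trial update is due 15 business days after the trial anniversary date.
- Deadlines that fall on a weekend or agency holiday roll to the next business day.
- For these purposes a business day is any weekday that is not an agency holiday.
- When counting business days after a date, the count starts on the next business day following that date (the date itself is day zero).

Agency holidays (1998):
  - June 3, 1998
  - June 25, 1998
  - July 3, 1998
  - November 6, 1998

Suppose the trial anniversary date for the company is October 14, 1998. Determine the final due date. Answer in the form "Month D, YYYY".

November 4, 1998

Starting the day after October 14, 1998 and counting 15 business days lands on November 4, 1998.
November 4, 1998 is a Wednesday and not a listed holiday, so it stands.
The final due date is November 4, 1998.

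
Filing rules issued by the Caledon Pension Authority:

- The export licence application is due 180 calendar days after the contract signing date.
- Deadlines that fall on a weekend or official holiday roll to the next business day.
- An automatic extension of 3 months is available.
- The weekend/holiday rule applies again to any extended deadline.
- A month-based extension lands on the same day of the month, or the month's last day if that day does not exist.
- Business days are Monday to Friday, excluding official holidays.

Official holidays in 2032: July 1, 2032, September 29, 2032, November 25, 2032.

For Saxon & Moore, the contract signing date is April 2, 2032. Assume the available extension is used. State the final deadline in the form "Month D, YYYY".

December 30, 2032

Trigger date April 2, 2032 + 180 calendar days = September 29, 2032.
Because September 29, 2032 is a listed holiday, the deadline becomes September 30, 2032 (Thursday).
The 3 months extension carries September 30, 2032 to December 30, 2032.
Since December 30, 2032 is a Thursday and not a holiday, the date is unchanged.
Deadline: December 30, 2032.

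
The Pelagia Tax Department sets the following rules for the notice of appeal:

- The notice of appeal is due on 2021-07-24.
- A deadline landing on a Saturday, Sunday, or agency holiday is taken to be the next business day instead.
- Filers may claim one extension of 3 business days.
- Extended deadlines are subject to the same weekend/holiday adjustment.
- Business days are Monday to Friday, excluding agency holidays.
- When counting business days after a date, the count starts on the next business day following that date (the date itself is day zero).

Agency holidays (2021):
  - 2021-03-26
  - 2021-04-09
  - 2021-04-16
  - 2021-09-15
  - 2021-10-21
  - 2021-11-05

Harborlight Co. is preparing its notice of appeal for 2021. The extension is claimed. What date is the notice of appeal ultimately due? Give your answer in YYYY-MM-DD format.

The statutory due date is 2021-07-24.
Because 2021-07-24 is a Saturday, the deadline becomes 2021-07-26 (Monday).
The 3-business-day extension runs from 2021-07-26 to 2021-07-29.
2021-07-29 (Thursday) is already a business day.
So the filing is due 2021-07-29.

2021-07-29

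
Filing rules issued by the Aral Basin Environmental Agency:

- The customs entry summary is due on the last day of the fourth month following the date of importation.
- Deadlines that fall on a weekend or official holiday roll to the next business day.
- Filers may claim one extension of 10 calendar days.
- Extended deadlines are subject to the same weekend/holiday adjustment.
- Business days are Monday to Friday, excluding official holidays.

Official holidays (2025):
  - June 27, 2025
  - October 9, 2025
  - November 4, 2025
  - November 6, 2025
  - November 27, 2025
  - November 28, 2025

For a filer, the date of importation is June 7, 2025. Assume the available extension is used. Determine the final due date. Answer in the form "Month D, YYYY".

4 months after June 7, 2025 is October 2025; that month ends on October 31, 2025.
October 31, 2025 (Friday) is already a business day.
With the 10-day extension, October 31, 2025 becomes November 10, 2025.
November 10, 2025 (Monday) is already a business day.
The final due date is November 10, 2025.

November 10, 2025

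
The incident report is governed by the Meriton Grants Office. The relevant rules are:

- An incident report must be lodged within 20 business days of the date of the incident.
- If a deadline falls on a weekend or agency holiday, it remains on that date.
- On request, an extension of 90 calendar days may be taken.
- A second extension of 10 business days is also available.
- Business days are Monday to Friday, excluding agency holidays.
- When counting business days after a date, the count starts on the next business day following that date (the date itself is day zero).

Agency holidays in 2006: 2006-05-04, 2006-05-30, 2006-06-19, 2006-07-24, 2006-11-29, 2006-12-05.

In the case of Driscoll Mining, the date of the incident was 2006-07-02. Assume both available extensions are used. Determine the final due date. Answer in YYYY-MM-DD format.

2006-11-10

20 business days after 2006-07-02, excluding weekends and holidays, is 2006-07-31.
2006-07-31 is a Monday; no weekend or holiday adjustment applies.
Add the 90 calendar-day extension to 2006-07-31: 2006-10-29.
No adjustment is made for weekends or holidays, so 2006-10-29 stands.
Counting 10 further business days from 2006-10-29 reaches 2006-11-10.
No adjustment is made for weekends or holidays, so 2006-11-10 stands.
So the filing is due 2006-11-10.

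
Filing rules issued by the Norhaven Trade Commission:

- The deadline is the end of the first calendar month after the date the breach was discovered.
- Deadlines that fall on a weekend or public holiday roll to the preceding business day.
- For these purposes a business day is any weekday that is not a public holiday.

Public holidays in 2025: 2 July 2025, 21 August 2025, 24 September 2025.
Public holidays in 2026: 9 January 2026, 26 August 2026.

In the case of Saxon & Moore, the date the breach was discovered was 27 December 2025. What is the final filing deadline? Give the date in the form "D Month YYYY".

30 January 2026

1 month after 27 December 2025 falls in January 2026; the last day of that month is 31 January 2026.
Because 31 January 2026 is a Saturday, the deadline becomes 30 January 2026 (Friday).
Deadline: 30 January 2026.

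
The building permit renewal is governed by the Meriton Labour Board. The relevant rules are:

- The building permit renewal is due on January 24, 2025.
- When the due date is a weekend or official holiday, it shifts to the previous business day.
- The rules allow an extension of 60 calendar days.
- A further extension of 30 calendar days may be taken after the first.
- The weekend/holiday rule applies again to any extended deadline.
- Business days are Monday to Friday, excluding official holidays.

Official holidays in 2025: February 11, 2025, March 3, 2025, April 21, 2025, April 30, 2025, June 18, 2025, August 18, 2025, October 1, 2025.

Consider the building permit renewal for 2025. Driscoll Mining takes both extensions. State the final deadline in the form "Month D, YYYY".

The stated deadline is January 24, 2025.
January 24, 2025 is a Friday and not a listed holiday, so it stands.
Applying the 60-calendar-day extension: January 24, 2025 + 60 days = March 25, 2025.
March 25, 2025 (Tuesday) is already a business day.
With the 30-day extension, March 25, 2025 becomes April 24, 2025.
April 24, 2025 (Thursday) is already a business day.
So the filing is due April 24, 2025.

April 24, 2025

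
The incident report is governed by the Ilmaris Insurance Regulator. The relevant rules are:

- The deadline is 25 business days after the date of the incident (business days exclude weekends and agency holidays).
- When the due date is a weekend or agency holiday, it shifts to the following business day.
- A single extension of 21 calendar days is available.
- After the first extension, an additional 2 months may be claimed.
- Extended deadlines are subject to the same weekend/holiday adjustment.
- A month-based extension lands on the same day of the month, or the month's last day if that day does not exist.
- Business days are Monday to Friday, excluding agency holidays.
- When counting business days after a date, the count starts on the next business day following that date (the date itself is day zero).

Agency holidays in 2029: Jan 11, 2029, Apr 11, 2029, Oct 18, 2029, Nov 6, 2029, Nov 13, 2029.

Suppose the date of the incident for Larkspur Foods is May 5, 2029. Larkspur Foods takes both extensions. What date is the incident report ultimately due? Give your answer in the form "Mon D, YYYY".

Aug 29, 2029

Counting 25 business days after May 5, 2029 (skipping weekends and listed holidays) reaches Jun 8, 2029.
Jun 8, 2029 falls on a Friday, which is a business day, so no adjustment is needed.
Add the 21 calendar-day extension to Jun 8, 2029: Jun 29, 2029.
Jun 29, 2029 falls on a Friday, which is a business day, so no adjustment is needed.
Applying the 2 months extension: 2 months after Jun 29, 2029 is Aug 29, 2029.
Aug 29, 2029 falls on a Wednesday, which is a business day, so no adjustment is needed.
Deadline: Aug 29, 2029.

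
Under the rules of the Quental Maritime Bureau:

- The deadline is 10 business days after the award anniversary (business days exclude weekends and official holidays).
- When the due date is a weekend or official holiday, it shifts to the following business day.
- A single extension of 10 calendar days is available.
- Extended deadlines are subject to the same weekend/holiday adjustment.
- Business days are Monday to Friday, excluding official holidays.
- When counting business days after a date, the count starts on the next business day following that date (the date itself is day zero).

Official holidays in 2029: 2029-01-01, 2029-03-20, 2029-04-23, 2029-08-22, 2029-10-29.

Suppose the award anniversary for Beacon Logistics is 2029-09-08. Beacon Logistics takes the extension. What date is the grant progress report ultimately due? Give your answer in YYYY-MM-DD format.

2029-10-01

Starting the day after 2029-09-08 and counting 10 business days lands on 2029-09-21.
Since 2029-09-21 is a Friday and not a holiday, the date is unchanged.
The 10-calendar-day extension moves the deadline from 2029-09-21 to 2029-10-01.
Since 2029-10-01 is a Monday and not a holiday, the date is unchanged.
Deadline: 2029-10-01.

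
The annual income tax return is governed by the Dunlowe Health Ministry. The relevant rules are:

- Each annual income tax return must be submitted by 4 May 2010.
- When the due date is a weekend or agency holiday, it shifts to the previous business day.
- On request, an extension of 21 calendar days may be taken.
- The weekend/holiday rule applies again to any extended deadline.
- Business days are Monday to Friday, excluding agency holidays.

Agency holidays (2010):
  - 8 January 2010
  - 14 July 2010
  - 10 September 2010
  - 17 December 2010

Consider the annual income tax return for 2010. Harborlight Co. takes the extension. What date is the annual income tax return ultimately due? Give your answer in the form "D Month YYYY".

The stated deadline is 4 May 2010.
4 May 2010 falls on a Tuesday, which is a business day, so no adjustment is needed.
The 21-calendar-day extension moves the deadline from 4 May 2010 to 25 May 2010.
25 May 2010 falls on a Tuesday, which is a business day, so no adjustment is needed.
Final deadline: 25 May 2010.

25 May 2010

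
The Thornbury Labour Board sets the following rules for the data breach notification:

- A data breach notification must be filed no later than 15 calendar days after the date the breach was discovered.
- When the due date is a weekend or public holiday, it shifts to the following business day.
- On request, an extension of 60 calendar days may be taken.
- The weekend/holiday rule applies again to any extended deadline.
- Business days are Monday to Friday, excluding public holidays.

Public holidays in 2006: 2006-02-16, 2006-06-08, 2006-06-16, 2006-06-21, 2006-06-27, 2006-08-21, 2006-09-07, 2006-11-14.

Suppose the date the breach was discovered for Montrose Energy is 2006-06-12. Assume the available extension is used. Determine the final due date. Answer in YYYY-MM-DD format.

2006-08-28

Trigger date 2006-06-12 + 15 calendar days = 2006-06-27.
2006-06-27 is a listed holiday, so it moves to the next business day, 2006-06-28 (Wednesday).
With the 60-day extension, 2006-06-28 becomes 2006-08-27.
2006-08-27 falls on a Sunday. Rolling to the next business day gives 2006-08-28, a Monday.
So the filing is due 2006-08-28.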